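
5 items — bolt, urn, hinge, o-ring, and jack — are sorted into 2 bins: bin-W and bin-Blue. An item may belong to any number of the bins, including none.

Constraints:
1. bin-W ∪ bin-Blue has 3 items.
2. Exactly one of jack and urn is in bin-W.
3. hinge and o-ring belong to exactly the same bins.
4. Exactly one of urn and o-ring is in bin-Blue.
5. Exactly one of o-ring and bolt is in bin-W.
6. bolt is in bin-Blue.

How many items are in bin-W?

2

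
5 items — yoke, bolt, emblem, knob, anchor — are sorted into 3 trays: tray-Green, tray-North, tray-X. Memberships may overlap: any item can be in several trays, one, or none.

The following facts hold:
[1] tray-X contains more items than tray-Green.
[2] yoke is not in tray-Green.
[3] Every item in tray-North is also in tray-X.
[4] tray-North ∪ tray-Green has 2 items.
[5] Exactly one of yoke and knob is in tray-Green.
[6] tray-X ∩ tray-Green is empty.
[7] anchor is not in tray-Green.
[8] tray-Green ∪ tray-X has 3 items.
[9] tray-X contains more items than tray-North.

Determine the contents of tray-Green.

tray-Green = {knob}

From (2): yoke ∉ tray-Green.
From (7): anchor ∉ tray-Green.
(5) (exactly one): knob ∈ tray-Green.
(6) (disjoint): knob ∉ tray-X.
(3) contrapositive: knob ∉ tray-North.
Suppose bolt ∈ tray-Green: no assignment then satisfies all the clues, so bolt ∉ tray-Green.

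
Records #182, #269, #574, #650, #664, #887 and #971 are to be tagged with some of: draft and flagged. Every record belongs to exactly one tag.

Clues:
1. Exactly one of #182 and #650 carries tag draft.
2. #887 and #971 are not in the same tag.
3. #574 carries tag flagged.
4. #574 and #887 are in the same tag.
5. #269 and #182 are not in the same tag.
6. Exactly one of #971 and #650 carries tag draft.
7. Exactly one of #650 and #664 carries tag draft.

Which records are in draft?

draft = {#182, #664, #971}

From (3): #574 ∈ flagged.
(4): #887 matches #574: #887 ∉ draft.
(4): #887 matches #574: #887 ∈ flagged.
(2): #971 ∉ flagged.
Only one tag left: #971 ∈ draft.
(6) (exactly one): #650 ∉ draft.
(7) (exactly one): #664 ∈ draft.
Only one tag left: #650 ∈ flagged.
(1) (exactly one): #182 ∈ draft.
(5): #269 ∉ draft.
Only one tag left: #269 ∈ flagged.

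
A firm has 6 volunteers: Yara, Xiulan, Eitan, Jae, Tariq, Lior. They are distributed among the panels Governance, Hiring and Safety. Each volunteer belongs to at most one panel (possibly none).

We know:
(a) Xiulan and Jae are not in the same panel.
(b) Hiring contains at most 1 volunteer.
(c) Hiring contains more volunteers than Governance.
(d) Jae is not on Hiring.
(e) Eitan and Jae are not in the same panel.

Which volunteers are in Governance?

Governance = {}

From (d): Jae ∉ Hiring.
Suppose Yara ∈ Governance: no assignment then satisfies all the clues, so Yara ∉ Governance.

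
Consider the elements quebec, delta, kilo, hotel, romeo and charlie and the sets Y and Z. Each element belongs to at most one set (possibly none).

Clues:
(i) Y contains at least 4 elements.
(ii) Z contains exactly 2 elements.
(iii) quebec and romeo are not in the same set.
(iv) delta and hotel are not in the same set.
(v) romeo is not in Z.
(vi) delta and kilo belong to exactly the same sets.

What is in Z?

Z = {hotel, quebec}

From (v): romeo ∉ Z.
Suppose quebec ∉ Z: no assignment then satisfies all the clues, so quebec ∈ Z.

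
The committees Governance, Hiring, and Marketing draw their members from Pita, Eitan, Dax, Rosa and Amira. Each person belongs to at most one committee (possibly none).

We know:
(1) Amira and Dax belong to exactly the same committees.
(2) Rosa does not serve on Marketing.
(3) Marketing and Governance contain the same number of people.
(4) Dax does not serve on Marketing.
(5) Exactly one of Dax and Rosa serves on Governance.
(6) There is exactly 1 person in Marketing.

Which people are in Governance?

From (2): Rosa ∉ Marketing.
From (4): Dax ∉ Marketing.
(1): Amira matches Dax: Amira ∉ Marketing.
Suppose Pita ∈ Governance: no assignment then satisfies all the clues, so Pita ∉ Governance.

Governance = {Rosa}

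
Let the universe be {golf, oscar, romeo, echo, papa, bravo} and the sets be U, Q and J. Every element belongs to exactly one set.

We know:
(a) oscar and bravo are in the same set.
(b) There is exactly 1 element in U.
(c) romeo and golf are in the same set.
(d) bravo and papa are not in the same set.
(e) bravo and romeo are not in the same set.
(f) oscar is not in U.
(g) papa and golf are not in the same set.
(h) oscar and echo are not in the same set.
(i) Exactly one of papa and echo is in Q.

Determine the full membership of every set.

U = {papa}; Q = {echo, golf, romeo}; J = {bravo, oscar}

From (f): oscar ∉ U.
(a): bravo matches oscar: bravo ∉ U.
Suppose golf ∈ U: no assignment then satisfies all the clues, so golf ∉ U.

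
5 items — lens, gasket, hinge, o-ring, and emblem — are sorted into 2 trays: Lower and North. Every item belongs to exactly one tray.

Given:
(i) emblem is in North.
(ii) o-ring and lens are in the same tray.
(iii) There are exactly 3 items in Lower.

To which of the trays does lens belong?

lens: Lower

From (i): emblem ∈ North.
Suppose lens ∉ Lower: no assignment then satisfies all the clues, so lens ∈ Lower.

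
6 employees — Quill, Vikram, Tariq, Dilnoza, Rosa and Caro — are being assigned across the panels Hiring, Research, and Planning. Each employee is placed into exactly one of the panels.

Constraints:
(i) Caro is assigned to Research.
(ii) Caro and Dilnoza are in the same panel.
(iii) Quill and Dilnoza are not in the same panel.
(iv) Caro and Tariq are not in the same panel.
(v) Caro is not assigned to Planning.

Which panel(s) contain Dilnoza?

Dilnoza: Research

From (i): Caro ∈ Research.
(ii): Dilnoza matches Caro: Dilnoza ∉ Hiring.
(ii): Dilnoza matches Caro: Dilnoza ∈ Research.
(iii): Quill ∉ Research.
(iv): Tariq ∉ Research.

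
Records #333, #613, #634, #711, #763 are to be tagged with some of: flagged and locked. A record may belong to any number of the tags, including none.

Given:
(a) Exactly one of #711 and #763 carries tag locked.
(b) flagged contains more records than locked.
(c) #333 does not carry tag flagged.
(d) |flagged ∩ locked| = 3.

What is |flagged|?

4

From (c): #333 ∉ flagged.
Suppose #333 ∈ locked: no assignment then satisfies all the clues, so #333 ∉ locked.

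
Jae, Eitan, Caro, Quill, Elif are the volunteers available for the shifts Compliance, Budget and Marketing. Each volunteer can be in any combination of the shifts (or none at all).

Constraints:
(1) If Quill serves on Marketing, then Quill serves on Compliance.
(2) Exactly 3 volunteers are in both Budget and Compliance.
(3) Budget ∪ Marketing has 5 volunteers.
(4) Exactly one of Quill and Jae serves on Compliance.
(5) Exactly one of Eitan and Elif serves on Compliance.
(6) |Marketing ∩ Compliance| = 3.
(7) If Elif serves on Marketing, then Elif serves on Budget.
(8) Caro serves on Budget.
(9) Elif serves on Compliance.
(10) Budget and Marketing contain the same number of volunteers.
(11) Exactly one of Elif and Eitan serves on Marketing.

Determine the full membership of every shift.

Compliance = {Caro, Elif, Quill}; Budget = {Caro, Eitan, Elif, Quill}; Marketing = {Caro, Elif, Jae, Quill}

From (8): Caro ∈ Budget.
From (9): Elif ∈ Compliance.
(5) (exactly one): Eitan ∉ Compliance.
Suppose Jae ∈ Compliance: no assignment then satisfies all the clues, so Jae ∉ Compliance.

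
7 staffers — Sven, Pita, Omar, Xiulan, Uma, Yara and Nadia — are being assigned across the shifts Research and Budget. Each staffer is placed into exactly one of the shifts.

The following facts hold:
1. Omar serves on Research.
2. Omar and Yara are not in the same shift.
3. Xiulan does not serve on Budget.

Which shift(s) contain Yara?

Yara: Budget

From (1): Omar ∈ Research.
From (3): Xiulan ∉ Budget.
(2): Yara ∉ Research.
Only one shift left: Xiulan ∈ Research.
Only one shift left: Yara ∈ Budget.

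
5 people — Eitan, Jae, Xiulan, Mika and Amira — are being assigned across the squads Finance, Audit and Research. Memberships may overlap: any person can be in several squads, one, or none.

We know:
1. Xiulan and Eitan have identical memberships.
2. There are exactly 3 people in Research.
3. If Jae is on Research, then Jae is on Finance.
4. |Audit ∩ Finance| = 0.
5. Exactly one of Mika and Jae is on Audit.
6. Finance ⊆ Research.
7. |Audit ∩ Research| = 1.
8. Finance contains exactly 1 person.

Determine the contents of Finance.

Finance = {Jae}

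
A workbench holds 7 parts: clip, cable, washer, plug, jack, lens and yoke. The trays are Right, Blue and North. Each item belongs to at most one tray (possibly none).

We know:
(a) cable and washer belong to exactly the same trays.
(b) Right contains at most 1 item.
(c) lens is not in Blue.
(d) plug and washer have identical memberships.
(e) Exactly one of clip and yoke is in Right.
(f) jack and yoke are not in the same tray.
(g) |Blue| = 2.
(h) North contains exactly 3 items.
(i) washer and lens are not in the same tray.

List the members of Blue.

Blue = {clip, jack}

From (c): lens ∉ Blue.
Suppose clip ∉ Blue: no assignment then satisfies all the clues, so clip ∈ Blue.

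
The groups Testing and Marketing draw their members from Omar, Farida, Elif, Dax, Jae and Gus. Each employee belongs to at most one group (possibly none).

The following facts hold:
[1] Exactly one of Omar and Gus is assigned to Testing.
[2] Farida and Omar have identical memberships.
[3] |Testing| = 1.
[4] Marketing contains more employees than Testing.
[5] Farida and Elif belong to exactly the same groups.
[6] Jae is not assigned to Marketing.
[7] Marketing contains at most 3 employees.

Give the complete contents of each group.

Testing = {Gus}; Marketing = {Elif, Farida, Omar}

From (6): Jae ∉ Marketing.
Suppose Omar ∈ Testing: no assignment then satisfies all the clues, so Omar ∉ Testing.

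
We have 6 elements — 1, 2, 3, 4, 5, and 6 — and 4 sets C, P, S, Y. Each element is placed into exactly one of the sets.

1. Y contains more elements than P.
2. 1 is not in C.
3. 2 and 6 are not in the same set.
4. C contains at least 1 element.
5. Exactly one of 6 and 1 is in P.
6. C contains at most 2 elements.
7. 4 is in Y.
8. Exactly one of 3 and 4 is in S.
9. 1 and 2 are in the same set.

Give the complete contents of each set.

C = {5}; P = {6}; S = {3}; Y = {1, 2, 4}

From (2): 1 ∉ C.
From (7): 4 ∈ Y.
(8) (exactly one): 3 ∈ S.
(9): 2 matches 1: 2 ∉ C.
Suppose 1 ∈ P: no assignment then satisfies all the clues, so 1 ∉ P.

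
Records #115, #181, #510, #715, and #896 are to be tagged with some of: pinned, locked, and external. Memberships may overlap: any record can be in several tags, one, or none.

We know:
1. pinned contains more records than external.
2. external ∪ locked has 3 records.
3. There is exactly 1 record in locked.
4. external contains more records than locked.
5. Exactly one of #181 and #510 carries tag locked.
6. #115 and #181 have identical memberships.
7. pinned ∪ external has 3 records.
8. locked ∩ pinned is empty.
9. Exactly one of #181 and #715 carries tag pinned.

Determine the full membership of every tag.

pinned = {#115, #181, #896}; locked = {#510}; external = {#115, #181}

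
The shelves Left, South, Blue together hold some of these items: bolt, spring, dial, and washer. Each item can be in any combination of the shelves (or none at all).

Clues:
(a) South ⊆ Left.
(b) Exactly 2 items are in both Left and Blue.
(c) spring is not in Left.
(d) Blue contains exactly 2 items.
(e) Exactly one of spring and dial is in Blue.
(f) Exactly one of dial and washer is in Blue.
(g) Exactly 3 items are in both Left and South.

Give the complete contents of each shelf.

Left = {bolt, dial, washer}; South = {bolt, dial, washer}; Blue = {bolt, dial}

From (c): spring ∉ Left.
(a) contrapositive: spring ∉ South.
Suppose bolt ∉ Left: no assignment then satisfies all the clues, so bolt ∈ Left.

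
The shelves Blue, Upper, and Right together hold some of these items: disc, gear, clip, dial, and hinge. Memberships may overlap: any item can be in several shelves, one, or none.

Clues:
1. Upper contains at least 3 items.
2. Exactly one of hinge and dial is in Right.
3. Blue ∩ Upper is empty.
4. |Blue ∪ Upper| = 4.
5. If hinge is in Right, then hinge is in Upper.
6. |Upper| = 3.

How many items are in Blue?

1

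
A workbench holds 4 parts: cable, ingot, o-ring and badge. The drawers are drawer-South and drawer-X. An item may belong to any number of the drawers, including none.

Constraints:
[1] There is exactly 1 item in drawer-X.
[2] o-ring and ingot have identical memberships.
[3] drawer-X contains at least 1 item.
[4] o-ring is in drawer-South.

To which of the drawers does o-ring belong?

o-ring: drawer-South

From (4): o-ring ∈ drawer-South.
(2): ingot matches o-ring: ingot ∈ drawer-South.
Suppose o-ring ∈ drawer-X: no assignment then satisfies all the clues, so o-ring ∉ drawer-X.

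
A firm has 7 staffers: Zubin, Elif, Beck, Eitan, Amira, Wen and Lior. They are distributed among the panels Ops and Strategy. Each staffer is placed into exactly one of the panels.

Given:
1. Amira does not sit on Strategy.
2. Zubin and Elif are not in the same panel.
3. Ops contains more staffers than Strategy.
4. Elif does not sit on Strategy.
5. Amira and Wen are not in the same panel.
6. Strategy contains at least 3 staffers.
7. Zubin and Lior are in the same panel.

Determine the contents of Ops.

Ops = {Amira, Beck, Eitan, Elif}

From (1): Amira ∉ Strategy.
From (4): Elif ∉ Strategy.
Only one panel left: Elif ∈ Ops.
Only one panel left: Amira ∈ Ops.
(2): Zubin ∉ Ops.
(5): Wen ∉ Ops.
(7): Lior matches Zubin: Lior ∉ Ops.
Only one panel left: Zubin ∈ Strategy.
Only one panel left: Wen ∈ Strategy.
Only one panel left: Lior ∈ Strategy.
Suppose Beck ∉ Ops: no assignment then satisfies all the clues, so Beck ∈ Ops.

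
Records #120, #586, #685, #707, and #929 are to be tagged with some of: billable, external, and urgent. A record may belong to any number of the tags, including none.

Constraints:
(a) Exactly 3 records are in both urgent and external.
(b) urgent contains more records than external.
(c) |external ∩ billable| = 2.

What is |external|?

3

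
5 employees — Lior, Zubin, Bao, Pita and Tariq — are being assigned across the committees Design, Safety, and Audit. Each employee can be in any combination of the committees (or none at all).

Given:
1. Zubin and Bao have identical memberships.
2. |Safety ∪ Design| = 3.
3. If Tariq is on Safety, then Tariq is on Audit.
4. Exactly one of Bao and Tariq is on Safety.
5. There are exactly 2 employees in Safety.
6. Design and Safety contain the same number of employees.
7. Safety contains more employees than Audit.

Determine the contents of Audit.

Audit = {Tariq}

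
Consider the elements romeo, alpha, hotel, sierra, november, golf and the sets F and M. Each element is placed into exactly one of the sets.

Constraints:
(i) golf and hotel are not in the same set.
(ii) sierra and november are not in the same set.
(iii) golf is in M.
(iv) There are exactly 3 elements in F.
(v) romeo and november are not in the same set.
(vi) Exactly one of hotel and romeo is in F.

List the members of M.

M = {golf, romeo, sierra}

From (iii): golf ∈ M.
(i): hotel ∉ M.
Only one set left: hotel ∈ F.
(vi) (exactly one): romeo ∉ F.
Only one set left: romeo ∈ M.
(v): november ∉ M.
Only one set left: november ∈ F.
(ii): sierra ∉ F.
(iv): only 3 candidates remain for F, so all are in.
Only one set left: sierra ∈ M.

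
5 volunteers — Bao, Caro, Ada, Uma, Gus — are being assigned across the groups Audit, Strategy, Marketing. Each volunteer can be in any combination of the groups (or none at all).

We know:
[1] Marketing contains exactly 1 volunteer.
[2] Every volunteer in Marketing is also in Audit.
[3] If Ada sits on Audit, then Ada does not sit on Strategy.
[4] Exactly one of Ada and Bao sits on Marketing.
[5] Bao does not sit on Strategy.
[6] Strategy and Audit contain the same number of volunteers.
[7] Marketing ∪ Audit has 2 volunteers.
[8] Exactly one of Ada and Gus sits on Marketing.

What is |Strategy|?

2

From (5): Bao ∉ Strategy.
Suppose Bao ∈ Marketing: no assignment then satisfies all the clues, so Bao ∉ Marketing.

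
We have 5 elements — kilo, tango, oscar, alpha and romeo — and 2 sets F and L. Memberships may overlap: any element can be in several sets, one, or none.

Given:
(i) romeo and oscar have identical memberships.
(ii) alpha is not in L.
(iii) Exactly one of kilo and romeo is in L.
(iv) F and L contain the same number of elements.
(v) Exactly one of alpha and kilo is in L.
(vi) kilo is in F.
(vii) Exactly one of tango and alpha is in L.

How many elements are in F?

2

From (ii): alpha ∉ L.
From (vi): kilo ∈ F.
(v) (exactly one): kilo ∈ L.
(vii) (exactly one): tango ∈ L.
(iii) (exactly one): romeo ∉ L.
(i): oscar matches romeo: oscar ∉ L.
Suppose oscar ∈ F: no assignment then satisfies all the clues, so oscar ∉ F.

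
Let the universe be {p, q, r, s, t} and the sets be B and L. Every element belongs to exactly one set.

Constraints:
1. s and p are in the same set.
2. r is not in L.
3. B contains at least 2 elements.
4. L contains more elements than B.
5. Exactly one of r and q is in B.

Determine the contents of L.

L = {p, q, s}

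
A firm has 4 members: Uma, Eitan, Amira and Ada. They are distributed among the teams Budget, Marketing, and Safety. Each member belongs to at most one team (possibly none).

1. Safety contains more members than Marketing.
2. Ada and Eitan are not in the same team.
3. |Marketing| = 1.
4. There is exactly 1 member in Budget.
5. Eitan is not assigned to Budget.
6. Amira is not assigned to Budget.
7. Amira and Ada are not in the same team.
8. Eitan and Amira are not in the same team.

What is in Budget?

Budget = {Ada}

From (5): Eitan ∉ Budget.
From (6): Amira ∉ Budget.
Suppose Uma ∈ Budget: no assignment then satisfies all the clues, so Uma ∉ Budget.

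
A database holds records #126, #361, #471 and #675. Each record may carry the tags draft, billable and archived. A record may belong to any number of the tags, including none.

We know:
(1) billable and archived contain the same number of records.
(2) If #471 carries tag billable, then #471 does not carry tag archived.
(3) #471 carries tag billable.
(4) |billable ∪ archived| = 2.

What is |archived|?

1

From (3): #471 ∈ billable.
(2): #471 ∉ archived.
Suppose #126 ∈ billable: no assignment then satisfies all the clues, so #126 ∉ billable.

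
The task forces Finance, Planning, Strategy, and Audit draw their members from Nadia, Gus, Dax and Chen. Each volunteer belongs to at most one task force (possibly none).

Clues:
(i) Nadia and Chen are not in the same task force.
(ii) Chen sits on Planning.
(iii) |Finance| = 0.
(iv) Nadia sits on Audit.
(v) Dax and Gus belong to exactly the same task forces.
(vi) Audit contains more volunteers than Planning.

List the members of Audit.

Audit = {Dax, Gus, Nadia}

From (ii): Chen ∈ Planning.
From (iv): Nadia ∈ Audit.
(iii): Finance already has 0, so the rest are out.
Suppose Gus ∉ Audit: no assignment then satisfies all the clues, so Gus ∈ Audit.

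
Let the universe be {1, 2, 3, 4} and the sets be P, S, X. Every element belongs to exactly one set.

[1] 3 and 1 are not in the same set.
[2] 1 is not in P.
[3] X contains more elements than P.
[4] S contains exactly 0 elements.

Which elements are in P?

P = {3}

From (2): 1 ∉ P.
(4): S already has 0, so the rest are out.
Only one set left: 1 ∈ X.
(1): 3 ∉ X.
Only one set left: 3 ∈ P.
Suppose 2 ∈ P: no assignment then satisfies all the clues, so 2 ∉ P.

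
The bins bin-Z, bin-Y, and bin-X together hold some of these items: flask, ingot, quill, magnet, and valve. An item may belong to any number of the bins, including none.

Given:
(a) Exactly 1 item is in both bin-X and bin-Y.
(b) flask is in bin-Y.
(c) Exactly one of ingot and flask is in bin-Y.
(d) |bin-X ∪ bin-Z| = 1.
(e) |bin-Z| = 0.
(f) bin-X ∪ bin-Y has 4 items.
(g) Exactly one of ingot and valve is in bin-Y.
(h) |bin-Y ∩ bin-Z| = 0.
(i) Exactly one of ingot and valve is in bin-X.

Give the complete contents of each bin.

bin-Z = {}; bin-Y = {flask, magnet, quill, valve}; bin-X = {valve}

From (b): flask ∈ bin-Y.
(c) (exactly one): ingot ∉ bin-Y.
(e): bin-Z already has 0, so the rest are out.
(g) (exactly one): valve ∈ bin-Y.
Suppose flask ∈ bin-X: no assignment then satisfies all the clues, so flask ∉ bin-X.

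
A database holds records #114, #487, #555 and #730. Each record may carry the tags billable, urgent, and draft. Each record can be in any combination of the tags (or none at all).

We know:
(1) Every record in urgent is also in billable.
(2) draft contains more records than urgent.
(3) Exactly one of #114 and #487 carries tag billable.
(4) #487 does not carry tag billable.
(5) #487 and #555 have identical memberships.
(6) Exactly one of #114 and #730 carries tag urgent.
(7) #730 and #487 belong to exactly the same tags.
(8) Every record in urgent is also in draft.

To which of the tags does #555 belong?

From (4): #487 ∉ billable.
(1) contrapositive: #487 ∉ urgent.
(3) (exactly one): #114 ∈ billable.
(5): #555 matches #487: #555 ∉ billable.
(5): #555 matches #487: #555 ∉ urgent.
(7): #730 matches #487: #730 ∉ billable.
(7): #730 matches #487: #730 ∉ urgent.
(6) (exactly one): #114 ∈ urgent.
(8) with #114 ∈ urgent: #114 ∈ draft.
Suppose #555 ∉ draft: no assignment then satisfies all the clues, so #555 ∈ draft.

#555: draft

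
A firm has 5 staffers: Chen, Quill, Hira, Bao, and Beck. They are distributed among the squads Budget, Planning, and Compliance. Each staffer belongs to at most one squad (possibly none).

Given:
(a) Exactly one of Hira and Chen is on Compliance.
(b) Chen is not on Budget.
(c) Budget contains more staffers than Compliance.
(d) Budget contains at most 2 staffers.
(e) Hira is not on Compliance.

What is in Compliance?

Compliance = {Chen}

From (b): Chen ∉ Budget.
From (e): Hira ∉ Compliance.
(a) (exactly one): Chen ∈ Compliance.
Suppose Quill ∈ Compliance: no assignment then satisfies all the clues, so Quill ∉ Compliance.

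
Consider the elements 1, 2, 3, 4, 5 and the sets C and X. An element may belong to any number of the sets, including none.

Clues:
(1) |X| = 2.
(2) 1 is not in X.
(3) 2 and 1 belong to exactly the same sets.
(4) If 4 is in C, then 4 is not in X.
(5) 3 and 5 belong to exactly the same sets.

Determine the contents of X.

X = {3, 5}

From (2): 1 ∉ X.
(3): 2 matches 1: 2 ∉ X.
Suppose 3 ∉ X: no assignment then satisfies all the clues, so 3 ∈ X.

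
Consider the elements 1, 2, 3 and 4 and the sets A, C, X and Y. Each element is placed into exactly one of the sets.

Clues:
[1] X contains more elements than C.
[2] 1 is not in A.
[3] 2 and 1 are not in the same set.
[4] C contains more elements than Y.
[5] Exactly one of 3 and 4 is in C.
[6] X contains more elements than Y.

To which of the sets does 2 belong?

From (2): 1 ∉ A.
Suppose 2 ∉ A: no assignment then satisfies all the clues, so 2 ∈ A.

2: A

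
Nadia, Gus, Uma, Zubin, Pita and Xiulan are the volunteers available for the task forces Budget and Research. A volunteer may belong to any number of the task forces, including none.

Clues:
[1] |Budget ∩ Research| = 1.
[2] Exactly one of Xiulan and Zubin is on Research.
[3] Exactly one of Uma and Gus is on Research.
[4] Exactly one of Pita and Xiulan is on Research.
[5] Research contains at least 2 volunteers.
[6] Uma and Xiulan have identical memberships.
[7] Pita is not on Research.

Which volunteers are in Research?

Research = {Nadia, Uma, Xiulan}

From (7): Pita ∉ Research.
(4) (exactly one): Xiulan ∈ Research.
(6): Uma matches Xiulan: Uma ∈ Research.
(2) (exactly one): Zubin ∉ Research.
(3) (exactly one): Gus ∉ Research.
Suppose Nadia ∉ Research: no assignment then satisfies all the clues, so Nadia ∈ Research.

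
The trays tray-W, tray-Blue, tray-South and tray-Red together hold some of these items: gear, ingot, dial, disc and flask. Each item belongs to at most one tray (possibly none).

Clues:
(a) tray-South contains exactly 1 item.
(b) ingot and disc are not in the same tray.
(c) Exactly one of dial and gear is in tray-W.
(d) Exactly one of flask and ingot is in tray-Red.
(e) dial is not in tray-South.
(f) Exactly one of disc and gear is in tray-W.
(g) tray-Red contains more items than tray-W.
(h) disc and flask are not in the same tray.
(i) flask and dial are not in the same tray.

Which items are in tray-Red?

tray-Red = {dial, ingot}

From (e): dial ∉ tray-South.
Suppose gear ∈ tray-Red: no assignment then satisfies all the clues, so gear ∉ tray-Red.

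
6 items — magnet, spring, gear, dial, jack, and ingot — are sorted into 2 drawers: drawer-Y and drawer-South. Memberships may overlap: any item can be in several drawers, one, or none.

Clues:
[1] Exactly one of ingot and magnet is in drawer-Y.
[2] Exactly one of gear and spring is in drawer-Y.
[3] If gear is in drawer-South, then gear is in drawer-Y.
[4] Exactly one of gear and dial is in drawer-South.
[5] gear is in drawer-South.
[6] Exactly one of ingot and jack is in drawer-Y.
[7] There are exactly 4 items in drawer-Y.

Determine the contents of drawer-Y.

drawer-Y = {dial, gear, jack, magnet}

From (5): gear ∈ drawer-South.
(3): gear ∈ drawer-Y.
(4) (exactly one): dial ∉ drawer-South.
(2) (exactly one): spring ∉ drawer-Y.
Suppose magnet ∉ drawer-Y: no assignment then satisfies all the clues, so magnet ∈ drawer-Y.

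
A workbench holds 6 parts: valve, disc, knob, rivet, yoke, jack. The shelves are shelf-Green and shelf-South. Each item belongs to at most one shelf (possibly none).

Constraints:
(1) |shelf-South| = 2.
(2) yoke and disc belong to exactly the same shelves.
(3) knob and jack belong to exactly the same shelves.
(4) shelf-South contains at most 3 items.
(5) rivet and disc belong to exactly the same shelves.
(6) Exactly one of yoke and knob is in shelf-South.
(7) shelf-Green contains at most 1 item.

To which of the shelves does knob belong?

knob: shelf-South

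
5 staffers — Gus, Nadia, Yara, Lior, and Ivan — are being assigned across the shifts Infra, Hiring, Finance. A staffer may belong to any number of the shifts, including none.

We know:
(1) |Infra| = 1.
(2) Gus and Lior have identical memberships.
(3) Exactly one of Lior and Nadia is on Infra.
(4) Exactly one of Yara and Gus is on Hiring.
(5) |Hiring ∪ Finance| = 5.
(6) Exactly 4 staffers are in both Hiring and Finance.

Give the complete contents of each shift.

Infra = {Nadia}; Hiring = {Gus, Ivan, Lior, Nadia}; Finance = {Gus, Ivan, Lior, Nadia, Yara}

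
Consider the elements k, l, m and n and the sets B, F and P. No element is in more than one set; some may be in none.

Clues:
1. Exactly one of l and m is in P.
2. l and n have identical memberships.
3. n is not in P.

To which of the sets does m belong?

From (3): n ∉ P.
(2): l matches n: l ∉ P.
(1) (exactly one): m ∈ P.

m: P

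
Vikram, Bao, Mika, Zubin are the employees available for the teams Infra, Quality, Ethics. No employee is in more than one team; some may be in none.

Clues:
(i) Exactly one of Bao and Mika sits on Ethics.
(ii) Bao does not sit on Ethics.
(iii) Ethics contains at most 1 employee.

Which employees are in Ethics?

Ethics = {Mika}

From (ii): Bao ∉ Ethics.
(i) (exactly one): Mika ∈ Ethics.
(iii): Ethics already has 1, so the rest are out.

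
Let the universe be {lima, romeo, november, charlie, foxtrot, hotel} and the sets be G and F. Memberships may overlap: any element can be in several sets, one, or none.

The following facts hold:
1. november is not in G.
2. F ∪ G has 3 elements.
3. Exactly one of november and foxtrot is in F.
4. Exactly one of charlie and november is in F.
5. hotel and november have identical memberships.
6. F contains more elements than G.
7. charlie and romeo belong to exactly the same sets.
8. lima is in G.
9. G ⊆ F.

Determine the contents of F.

F = {hotel, lima, november}

From (1): november ∉ G.
From (8): lima ∈ G.
(5): hotel matches november: hotel ∉ G.
(9) with lima ∈ G: lima ∈ F.
Suppose romeo ∈ F: no assignment then satisfies all the clues, so romeo ∉ F.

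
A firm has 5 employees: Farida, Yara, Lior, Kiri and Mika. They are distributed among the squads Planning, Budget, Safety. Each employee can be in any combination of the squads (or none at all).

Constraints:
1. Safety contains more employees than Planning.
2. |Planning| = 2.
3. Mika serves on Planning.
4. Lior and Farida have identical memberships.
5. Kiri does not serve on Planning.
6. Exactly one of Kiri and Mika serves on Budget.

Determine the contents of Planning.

From (3): Mika ∈ Planning.
From (5): Kiri ∉ Planning.
Suppose Farida ∈ Planning: no assignment then satisfies all the clues, so Farida ∉ Planning.

Planning = {Mika, Yara}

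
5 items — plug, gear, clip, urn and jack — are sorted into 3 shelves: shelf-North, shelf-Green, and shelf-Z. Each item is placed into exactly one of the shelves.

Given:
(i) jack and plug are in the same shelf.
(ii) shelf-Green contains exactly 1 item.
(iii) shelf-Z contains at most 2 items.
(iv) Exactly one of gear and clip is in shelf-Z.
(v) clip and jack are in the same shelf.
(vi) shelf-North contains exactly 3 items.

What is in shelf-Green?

shelf-Green = {urn}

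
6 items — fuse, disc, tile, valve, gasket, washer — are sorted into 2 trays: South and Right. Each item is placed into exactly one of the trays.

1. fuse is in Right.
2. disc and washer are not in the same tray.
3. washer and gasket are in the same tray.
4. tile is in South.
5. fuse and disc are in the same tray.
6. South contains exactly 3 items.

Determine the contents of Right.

Right = {disc, fuse, valve}

From (1): fuse ∈ Right.
From (4): tile ∈ South.
(5): disc matches fuse: disc ∉ South.
(5): disc matches fuse: disc ∈ Right.
(2): washer ∉ Right.
(3): gasket matches washer: gasket ∉ Right.
Only one tray left: gasket ∈ South.
Only one tray left: washer ∈ South.
(6): South already has 3, so the rest are out.
Only one tray left: valve ∈ Right.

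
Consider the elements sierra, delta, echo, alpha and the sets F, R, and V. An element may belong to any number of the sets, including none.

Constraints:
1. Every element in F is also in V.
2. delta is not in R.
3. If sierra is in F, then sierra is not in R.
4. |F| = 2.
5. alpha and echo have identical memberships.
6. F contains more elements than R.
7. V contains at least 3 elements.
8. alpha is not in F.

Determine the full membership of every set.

F = {delta, sierra}; R = {}; V = {alpha, delta, echo, sierra}

From (2): delta ∉ R.
From (8): alpha ∉ F.
(5): echo matches alpha: echo ∉ F.
(4): only 2 candidates remain for F, so all are in.
(1) with sierra ∈ F: sierra ∈ V.
(1) with delta ∈ F: delta ∈ V.
(3): sierra ∉ R.
Suppose echo ∈ R: no assignment then satisfies all the clues, so echo ∉ R.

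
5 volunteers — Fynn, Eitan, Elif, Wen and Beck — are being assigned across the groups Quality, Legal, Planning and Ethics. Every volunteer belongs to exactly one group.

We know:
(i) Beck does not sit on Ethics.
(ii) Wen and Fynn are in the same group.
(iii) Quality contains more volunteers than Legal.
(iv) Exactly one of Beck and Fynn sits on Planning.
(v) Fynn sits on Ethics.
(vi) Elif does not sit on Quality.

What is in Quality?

Quality = {Eitan}

From (i): Beck ∉ Ethics.
From (v): Fynn ∈ Ethics.
From (vi): Elif ∉ Quality.
(ii): Wen matches Fynn: Wen ∉ Quality.
(ii): Wen matches Fynn: Wen ∉ Legal.
(ii): Wen matches Fynn: Wen ∉ Planning.
(ii): Wen matches Fynn: Wen ∈ Ethics.
(iv) (exactly one): Beck ∈ Planning.
Suppose Eitan ∉ Quality: no assignment then satisfies all the clues, so Eitan ∈ Quality.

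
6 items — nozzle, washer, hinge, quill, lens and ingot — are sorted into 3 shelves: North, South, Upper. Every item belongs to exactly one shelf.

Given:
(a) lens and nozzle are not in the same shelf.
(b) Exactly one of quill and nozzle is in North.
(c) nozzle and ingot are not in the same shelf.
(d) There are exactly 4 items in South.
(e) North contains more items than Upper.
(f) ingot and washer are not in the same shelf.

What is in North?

North = {nozzle, washer}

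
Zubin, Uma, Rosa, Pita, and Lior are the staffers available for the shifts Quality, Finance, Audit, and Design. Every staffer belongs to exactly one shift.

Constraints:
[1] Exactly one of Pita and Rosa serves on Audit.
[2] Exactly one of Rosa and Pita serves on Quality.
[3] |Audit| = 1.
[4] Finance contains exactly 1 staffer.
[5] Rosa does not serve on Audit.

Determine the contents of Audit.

From (5): Rosa ∉ Audit.
(1) (exactly one): Pita ∈ Audit.
(2) (exactly one): Rosa ∈ Quality.
(3): Audit already has 1, so the rest are out.

Audit = {Pita}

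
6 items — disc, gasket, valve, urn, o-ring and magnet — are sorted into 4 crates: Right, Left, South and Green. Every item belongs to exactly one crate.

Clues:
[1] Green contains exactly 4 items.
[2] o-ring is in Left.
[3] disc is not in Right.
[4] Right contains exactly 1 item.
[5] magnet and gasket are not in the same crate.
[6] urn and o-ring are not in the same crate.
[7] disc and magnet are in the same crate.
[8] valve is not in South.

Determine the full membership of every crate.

Right = {gasket}; Left = {o-ring}; South = {}; Green = {disc, magnet, urn, valve}

From (2): o-ring ∈ Left.
From (3): disc ∉ Right.
From (8): valve ∉ South.
(6): urn ∉ Left.
(7): magnet matches disc: magnet ∉ Right.
Suppose disc ∈ Left: no assignment then satisfies all the clues, so disc ∉ Left.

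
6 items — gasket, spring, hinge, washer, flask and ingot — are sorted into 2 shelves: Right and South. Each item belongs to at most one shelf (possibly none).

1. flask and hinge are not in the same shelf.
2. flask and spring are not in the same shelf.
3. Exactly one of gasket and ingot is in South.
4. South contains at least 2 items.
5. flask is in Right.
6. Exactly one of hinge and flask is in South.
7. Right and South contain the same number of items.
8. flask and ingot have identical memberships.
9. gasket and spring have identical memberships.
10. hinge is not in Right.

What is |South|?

3

From (5): flask ∈ Right.
From (10): hinge ∉ Right.
(2): spring ∉ Right.
(6) (exactly one): hinge ∈ South.
(8): ingot matches flask: ingot ∈ Right.
(9): gasket matches spring: gasket ∉ Right.
(3) (exactly one): gasket ∈ South.
(9): spring matches gasket: spring ∈ South.
Suppose washer ∉ Right: no assignment then satisfies all the clues, so washer ∈ Right.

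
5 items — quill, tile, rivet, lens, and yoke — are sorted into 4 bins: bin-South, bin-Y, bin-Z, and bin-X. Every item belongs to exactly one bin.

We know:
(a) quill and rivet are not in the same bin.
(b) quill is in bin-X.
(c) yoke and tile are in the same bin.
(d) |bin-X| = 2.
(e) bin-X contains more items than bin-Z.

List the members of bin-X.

bin-X = {lens, quill}

From (b): quill ∈ bin-X.
(a): rivet ∉ bin-X.
Suppose tile ∈ bin-X: no assignment then satisfies all the clues, so tile ∉ bin-X.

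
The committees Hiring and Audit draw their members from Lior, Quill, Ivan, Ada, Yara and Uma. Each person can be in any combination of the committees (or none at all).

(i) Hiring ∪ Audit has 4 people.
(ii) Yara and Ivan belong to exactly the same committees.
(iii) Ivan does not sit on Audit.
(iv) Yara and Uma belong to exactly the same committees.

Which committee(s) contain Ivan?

From (iii): Ivan ∉ Audit.
(ii): Yara matches Ivan: Yara ∉ Audit.
(iv): Uma matches Yara: Uma ∉ Audit.
Suppose Ivan ∉ Hiring: no assignment then satisfies all the clues, so Ivan ∈ Hiring.

Ivan: Hiring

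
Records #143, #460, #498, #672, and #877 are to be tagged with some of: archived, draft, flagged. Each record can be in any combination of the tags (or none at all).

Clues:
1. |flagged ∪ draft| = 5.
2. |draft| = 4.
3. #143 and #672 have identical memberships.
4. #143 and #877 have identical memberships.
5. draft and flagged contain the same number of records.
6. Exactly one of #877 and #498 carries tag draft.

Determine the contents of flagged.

flagged = {#143, #498, #672, #877}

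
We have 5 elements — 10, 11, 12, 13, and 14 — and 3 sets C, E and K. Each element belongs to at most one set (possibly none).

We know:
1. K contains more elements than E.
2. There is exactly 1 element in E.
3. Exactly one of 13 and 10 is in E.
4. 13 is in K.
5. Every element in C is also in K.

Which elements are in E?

E = {10}

From (4): 13 ∈ K.
(3) (exactly one): 10 ∈ E.
(2): E already has 1, so the rest are out.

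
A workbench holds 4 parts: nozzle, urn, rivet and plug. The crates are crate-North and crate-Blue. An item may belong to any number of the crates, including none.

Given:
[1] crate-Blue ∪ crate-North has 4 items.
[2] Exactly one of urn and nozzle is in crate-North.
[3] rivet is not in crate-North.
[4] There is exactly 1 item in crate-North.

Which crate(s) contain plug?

plug: crate-Blue

From (3): rivet ∉ crate-North.
Suppose plug ∈ crate-North: no assignment then satisfies all the clues, so plug ∉ crate-North.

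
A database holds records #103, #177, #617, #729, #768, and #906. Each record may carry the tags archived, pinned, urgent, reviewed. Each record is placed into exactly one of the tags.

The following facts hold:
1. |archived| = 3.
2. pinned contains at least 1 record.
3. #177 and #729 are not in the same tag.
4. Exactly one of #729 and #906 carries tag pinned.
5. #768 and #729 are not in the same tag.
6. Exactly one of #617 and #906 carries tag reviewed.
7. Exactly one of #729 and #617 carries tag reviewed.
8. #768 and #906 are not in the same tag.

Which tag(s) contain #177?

#177: archived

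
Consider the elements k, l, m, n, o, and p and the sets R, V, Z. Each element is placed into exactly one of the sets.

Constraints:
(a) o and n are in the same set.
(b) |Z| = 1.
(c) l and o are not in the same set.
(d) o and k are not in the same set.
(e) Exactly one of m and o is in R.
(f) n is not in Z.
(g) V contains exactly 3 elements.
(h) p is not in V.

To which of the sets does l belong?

From (f): n ∉ Z.
From (h): p ∉ V.
(a): o matches n: o ∉ Z.
Suppose l ∈ R: no assignment then satisfies all the clues, so l ∉ R.

l: V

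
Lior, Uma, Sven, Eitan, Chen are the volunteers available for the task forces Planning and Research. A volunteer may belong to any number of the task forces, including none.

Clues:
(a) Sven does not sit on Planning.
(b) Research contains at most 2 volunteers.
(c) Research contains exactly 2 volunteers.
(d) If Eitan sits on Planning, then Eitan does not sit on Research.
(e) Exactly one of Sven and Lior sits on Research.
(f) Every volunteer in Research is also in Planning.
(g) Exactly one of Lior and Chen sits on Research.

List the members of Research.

Research = {Lior, Uma}

From (a): Sven ∉ Planning.
(f) contrapositive: Sven ∉ Research.
(e) (exactly one): Lior ∈ Research.
(f) with Lior ∈ Research: Lior ∈ Planning.
(g) (exactly one): Chen ∉ Research.
Suppose Uma ∉ Research: no assignment then satisfies all the clues, so Uma ∈ Research.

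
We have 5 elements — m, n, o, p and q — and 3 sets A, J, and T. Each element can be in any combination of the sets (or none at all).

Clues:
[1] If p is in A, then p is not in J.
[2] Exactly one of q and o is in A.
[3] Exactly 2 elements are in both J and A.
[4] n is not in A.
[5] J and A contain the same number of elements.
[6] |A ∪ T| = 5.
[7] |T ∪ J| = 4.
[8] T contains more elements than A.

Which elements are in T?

T = {m, n, o, q}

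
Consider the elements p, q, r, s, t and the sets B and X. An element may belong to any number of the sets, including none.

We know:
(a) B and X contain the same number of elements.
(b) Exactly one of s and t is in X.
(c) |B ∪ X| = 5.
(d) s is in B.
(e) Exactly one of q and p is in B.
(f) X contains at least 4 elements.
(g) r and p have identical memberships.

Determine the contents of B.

B = {p, r, s, t}

From (d): s ∈ B.
Suppose p ∉ B: no assignment then satisfies all the clues, so p ∈ B.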